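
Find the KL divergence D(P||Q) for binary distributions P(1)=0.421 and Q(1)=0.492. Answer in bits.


KL = p*log2(p/q) + (1-p)*log2((1-p)/(1-q)) = 0.421*log2(0.421/0.492) + 0.579*log2(0.579/0.508) = 0.0146

0.0146 bits


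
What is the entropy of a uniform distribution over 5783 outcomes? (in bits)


H = log2(n) = log2(5783) = 12.4976

12.4976 bits


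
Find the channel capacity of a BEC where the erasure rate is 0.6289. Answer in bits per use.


C = 1 - epsilon = 1 - 0.6289 = 0.3711

0.3711 bits


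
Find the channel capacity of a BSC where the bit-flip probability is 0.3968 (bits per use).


H(p) = -p*log2(p) - (1-p)*log2(1-p) = -0.3968*log2(0.3968) - 0.6032*log2(0.6032) = 0.529139 + 0.439909 = 0.969. C = 1 - H(p) = 1 - 0.969 = 0.031

0.031 bits


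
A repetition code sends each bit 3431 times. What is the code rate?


Rate = k/n = 1/3431

1/3431


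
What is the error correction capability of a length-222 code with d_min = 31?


Correction capability = floor((d-1)/2) = floor((31-1)/2) = 15

15 errors


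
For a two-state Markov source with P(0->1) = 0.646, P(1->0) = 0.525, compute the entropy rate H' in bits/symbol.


Stationary distribution: pi_0 = p10/(p01+p10) = 0.4483, pi_1 = 0.5517. Entropy rate H' = pi_0*H(p01) + pi_1*H(p10) = 0.4483*0.9376 + 0.5517*0.9982 = 0.971

0.971 bits/symbol


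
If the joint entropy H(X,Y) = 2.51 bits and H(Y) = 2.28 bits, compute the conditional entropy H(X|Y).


H(X|Y) = H(X,Y) - H(Y) = 2.51 - 2.28 = 0.23

0.23 bits


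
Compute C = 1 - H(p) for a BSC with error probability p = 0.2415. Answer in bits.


H(p) = -p*log2(p) - (1-p)*log2(1-p) = -0.2415*log2(0.2415) - 0.7585*log2(0.7585) = 0.495052 + 0.302474 = 0.7975. C = 1 - H(p) = 1 - 0.7975 = 0.2025

0.2025 bits


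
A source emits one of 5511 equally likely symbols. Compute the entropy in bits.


H = log2(n) = log2(5511) = 12.4281

12.4281 bits


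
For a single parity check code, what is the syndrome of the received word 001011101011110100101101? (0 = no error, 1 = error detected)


Syndrome = XOR of all bits = 0 XOR 0 XOR 1 XOR 0 XOR 1 XOR 1 XOR 1 XOR 0 XOR 1 XOR 0 XOR 1 XOR 1 XOR 1 XOR 1 XOR 0 XOR 1 XOR 0 XOR 0 XOR 1 XOR 0 XOR 1 XOR 1 XOR 0 XOR 1 = 0

0


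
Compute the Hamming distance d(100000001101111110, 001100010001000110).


Count differing positions: ^ . ^ ^ . . . ^ ^ ^ . . ^ ^ ^ . . . = 9 differences

9


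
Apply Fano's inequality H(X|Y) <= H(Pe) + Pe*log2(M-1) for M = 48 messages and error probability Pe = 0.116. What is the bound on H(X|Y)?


H(Pe) = -Pe*log2(Pe) - (1-Pe)*log2(1-Pe) = -0.116*log2(0.116) - 0.884*log2(0.884) = 0.360505 + 0.157247 = 0.5178. Pe*log2(M-1) = 0.116*log2(47) = 0.644332. Bound = H(Pe) + Pe*log2(M-1) = 0.360505 + 0.157247 + 0.644332 = 1.1621

1.1621 bits


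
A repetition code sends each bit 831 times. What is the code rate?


Rate = k/n = 1/831

1/831


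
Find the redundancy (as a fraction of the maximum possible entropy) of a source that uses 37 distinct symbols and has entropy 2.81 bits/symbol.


H_max = log2(K) = log2(37) = 5.2095 bits/symbol. Redundancy = 1 - H/H_max = 1 - 2.81/5.2095 = 1 - 0.5394 = 0.4606

0.4606


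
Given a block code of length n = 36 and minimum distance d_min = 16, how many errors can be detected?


Detection capability = d_min - 1 = 16 - 1 = 15

15 errors


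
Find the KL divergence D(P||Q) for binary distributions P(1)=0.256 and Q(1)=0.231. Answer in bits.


KL = p*log2(p/q) + (1-p)*log2((1-p)/(1-q)) = 0.256*log2(0.256/0.231) + 0.744*log2(0.744/0.769) = 0.0025

0.0025 bits


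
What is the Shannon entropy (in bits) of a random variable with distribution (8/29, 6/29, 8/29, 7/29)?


H = -sum(p_i * log2(p_i)). Terms: -(8/29)*log2(8/29) = 0.512546; -(6/29)*log2(6/29) = 0.470280; -(8/29)*log2(8/29) = 0.512546; -(7/29)*log2(7/29) = 0.494979. H = 0.512546 + 0.470280 + 0.512546 + 0.494979 = 1.9904

1.9904 bits


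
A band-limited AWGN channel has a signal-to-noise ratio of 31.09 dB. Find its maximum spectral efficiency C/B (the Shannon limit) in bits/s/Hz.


SNR_linear = 10^(31.09/10) = 1285.2867; C/B = log2(1 + SNR_linear) = log2(1 + 1285.2867) = 10.329

10.329 bits/s/Hz


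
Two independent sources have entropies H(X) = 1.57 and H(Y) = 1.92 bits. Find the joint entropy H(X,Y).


For independent variables, H(X,Y) = H(X) + H(Y) = 1.57 + 1.92 = 3.49

3.49 bits


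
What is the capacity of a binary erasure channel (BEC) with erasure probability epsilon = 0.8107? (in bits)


C = 1 - epsilon = 1 - 0.8107 = 0.1893

0.1893 bits


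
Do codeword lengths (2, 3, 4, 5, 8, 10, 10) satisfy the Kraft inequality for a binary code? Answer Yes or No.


Kraft sum = sum(2^(-l_i)) = 0.4746, need <= 1. Result: satisfied (a binary prefix-free code with these lengths exists)

Yes


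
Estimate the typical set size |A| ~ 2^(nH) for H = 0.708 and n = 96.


log2|A_typical| = nH = 96 * 0.708 = 67.968, so |A_typical| ~ 2^67.968 = 2.887e+20

2.887e+20


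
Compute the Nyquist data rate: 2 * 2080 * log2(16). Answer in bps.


Rate = 2 * B * log2(M) = 2 * 2080 * 4.0 = 16640.0

16640.0 bps


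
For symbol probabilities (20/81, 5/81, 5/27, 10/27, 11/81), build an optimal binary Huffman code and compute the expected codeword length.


Huffman construction (repeatedly merge the two least-probable nodes; each merge adds 1 bit to every symbol beneath it): 5/81 + 11/81 = 16/81; 5/27 + 16/81 = 31/81; 20/81 + 10/27 = 50/81; 31/81 + 50/81 = 1. Resulting codeword lengths (in the order the probabilities were given): (2, 3, 2, 2, 3). L_avg = sum(p_i * l_i) = 20/81*2 + 5/81*3 + 5/27*2 + 10/27*2 + 11/81*3 = 178/81 = 2.1975

2.1975 bits


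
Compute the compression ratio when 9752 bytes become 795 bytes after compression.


Ratio = original / compressed = 9752 / 795 = 12.2667

12.2667


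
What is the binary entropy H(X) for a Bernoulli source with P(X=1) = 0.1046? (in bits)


H = -p*log2(p) - (1-p)*log2(1-p). -0.1046*log2(0.1046) = 0.340687; -0.8954*log2(0.8954) = 0.142723. H = 0.340687 + 0.142723 = 0.4834

0.4834 bits


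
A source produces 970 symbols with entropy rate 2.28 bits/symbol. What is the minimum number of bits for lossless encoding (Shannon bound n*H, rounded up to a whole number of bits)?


Minimum bits >= n * H = 970 * 2.28 = 2211.6, rounded up to a whole number of bits = 2212

2212 bits


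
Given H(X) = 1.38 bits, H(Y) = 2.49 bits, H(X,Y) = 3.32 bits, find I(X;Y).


I(X;Y) = H(X) + H(Y) - H(X,Y) = 1.38 + 2.49 - 3.32 = 0.55

0.55 bits


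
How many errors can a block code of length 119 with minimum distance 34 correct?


Correction capability = floor((d-1)/2) = floor((34-1)/2) = 16

16 errors


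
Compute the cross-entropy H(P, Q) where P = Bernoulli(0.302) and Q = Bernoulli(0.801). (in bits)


H(P,Q) = -p*log2(q) - (1-p)*log2(1-q). -0.302*log2(0.801) = 0.096678; -0.698*log2(0.199) = 1.625753. H(P,Q) = 0.096678 + 1.625753 = 1.7224

1.7224 bits


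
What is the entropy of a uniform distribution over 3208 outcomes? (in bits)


H = log2(n) = log2(3208) = 11.6475

11.6475 bits


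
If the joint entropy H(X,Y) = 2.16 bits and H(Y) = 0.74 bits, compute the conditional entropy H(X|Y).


H(X|Y) = H(X,Y) - H(Y) = 2.16 - 0.74 = 1.42

1.42 bits


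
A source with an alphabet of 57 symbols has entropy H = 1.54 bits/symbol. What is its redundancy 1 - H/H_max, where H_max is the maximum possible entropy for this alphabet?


H_max = log2(K) = log2(57) = 5.8329 bits/symbol. Redundancy = 1 - H/H_max = 1 - 1.54/5.8329 = 1 - 0.264 = 0.736

0.736


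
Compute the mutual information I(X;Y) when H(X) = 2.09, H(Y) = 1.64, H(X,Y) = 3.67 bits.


I(X;Y) = H(X) + H(Y) - H(X,Y) = 2.09 + 1.64 - 3.67 = 0.06

0.06 bits


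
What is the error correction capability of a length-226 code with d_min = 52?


Correction capability = floor((d-1)/2) = floor((52-1)/2) = 25

25 errors


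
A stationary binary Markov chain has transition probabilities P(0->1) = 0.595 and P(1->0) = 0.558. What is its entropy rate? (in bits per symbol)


Stationary distribution: pi_0 = p10/(p01+p10) = 0.484, pi_1 = 0.516. Entropy rate H' = pi_0*H(p01) + pi_1*H(p10) = 0.484*0.9738 + 0.516*0.9903 = 0.9823

0.9823 bits/symbol


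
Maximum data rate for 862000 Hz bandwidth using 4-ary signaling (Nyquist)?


Rate = 2 * B * log2(M) = 2 * 862000 * 2.0 = 3448000.0

3448000.0 bps


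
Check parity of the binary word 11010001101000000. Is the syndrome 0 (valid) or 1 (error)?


Syndrome = XOR of all bits = 1 XOR 1 XOR 0 XOR 1 XOR 0 XOR 0 XOR 0 XOR 1 XOR 1 XOR 0 XOR 1 XOR 0 XOR 0 XOR 0 XOR 0 XOR 0 XOR 0 = 0

0


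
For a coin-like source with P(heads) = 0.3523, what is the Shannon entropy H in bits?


H = -p*log2(p) - (1-p)*log2(1-p). -0.3523*log2(0.3523) = 0.530255; -0.6477*log2(0.6477) = 0.405850. H = 0.530255 + 0.405850 = 0.9361

0.9361 bits


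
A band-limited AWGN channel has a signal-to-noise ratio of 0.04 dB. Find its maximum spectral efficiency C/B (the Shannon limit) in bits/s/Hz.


SNR_linear = 10^(0.04/10) = 1.0093; C/B = log2(1 + SNR_linear) = log2(1 + 1.0093) = 1.0067

1.0067 bits/s/Hz


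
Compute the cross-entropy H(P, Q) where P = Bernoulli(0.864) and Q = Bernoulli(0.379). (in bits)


H(P,Q) = -p*log2(q) - (1-p)*log2(1-q). -0.864*log2(0.379) = 1.209367; -0.136*log2(0.621) = 0.093478. H(P,Q) = 1.209367 + 0.093478 = 1.3028

1.3028 bits


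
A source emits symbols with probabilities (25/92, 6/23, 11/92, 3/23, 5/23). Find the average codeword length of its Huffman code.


Huffman construction (repeatedly merge the two least-probable nodes; each merge adds 1 bit to every symbol beneath it): 11/92 + 3/23 = 1/4; 5/23 + 1/4 = 43/92; 6/23 + 25/92 = 49/92; 43/92 + 49/92 = 1. Resulting codeword lengths (in the order the probabilities were given): (2, 2, 3, 3, 2). L_avg = sum(p_i * l_i) = 25/92*2 + 6/23*2 + 11/92*3 + 3/23*3 + 5/23*2 = 9/4 = 2.25

2.25 bits


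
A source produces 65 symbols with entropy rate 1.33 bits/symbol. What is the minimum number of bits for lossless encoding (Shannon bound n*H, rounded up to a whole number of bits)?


Minimum bits >= n * H = 65 * 1.33 = 86.45, rounded up to a whole number of bits = 87

87 bits


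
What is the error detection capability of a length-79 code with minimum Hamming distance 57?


Detection capability = d_min - 1 = 57 - 1 = 56

56 errors


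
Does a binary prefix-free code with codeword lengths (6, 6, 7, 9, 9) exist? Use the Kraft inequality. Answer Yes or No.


Kraft sum = sum(2^(-l_i)) = 0.043, need <= 1. Result: satisfied (a binary prefix-free code with these lengths exists)

Yes


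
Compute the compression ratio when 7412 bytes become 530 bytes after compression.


Ratio = original / compressed = 7412 / 530 = 13.9849

13.9849


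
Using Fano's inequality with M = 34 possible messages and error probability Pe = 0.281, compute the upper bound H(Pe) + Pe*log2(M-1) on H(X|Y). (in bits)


H(Pe) = -Pe*log2(Pe) - (1-Pe)*log2(1-Pe) = -0.281*log2(0.281) - 0.719*log2(0.719) = 0.514612 + 0.342198 = 0.8568. Pe*log2(M-1) = 0.281*log2(33) = 1.417475. Bound = H(Pe) + Pe*log2(M-1) = 0.514612 + 0.342198 + 1.417475 = 2.2743

2.2743 bits


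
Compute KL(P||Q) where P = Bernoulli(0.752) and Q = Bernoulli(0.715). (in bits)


KL = p*log2(p/q) + (1-p)*log2((1-p)/(1-q)) = 0.752*log2(0.752/0.715) + 0.248*log2(0.248/0.285) = 0.005

0.005 bits


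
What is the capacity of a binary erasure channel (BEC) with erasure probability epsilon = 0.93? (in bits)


C = 1 - epsilon = 1 - 0.93 = 0.07

0.07 bits


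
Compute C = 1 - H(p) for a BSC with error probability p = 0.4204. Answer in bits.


H(p) = -p*log2(p) - (1-p)*log2(1-p) = -0.4204*log2(0.4204) - 0.5796*log2(0.5796) = 0.525570 + 0.456070 = 0.9816. C = 1 - H(p) = 1 - 0.9816 = 0.0184

0.0184 bits


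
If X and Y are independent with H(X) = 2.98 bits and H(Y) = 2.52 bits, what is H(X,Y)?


For independent variables, H(X,Y) = H(X) + H(Y) = 2.98 + 2.52 = 5.5

5.5 bits


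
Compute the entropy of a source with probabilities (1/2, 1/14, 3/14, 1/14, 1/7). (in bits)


H = -sum(p_i * log2(p_i)). Terms: -(1/2)*log2(1/2) = 0.500000; -(1/14)*log2(1/14) = 0.271954; -(3/14)*log2(3/14) = 0.476227; -(1/14)*log2(1/14) = 0.271954; -(1/7)*log2(1/7) = 0.401051. H = 0.500000 + 0.271954 + 0.476227 + 0.271954 + 0.401051 = 1.9212

1.9212 bits


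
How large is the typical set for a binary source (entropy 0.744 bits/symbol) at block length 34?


log2|A_typical| = nH = 34 * 0.744 = 25.296, so |A_typical| ~ 2^25.296 = 4.120e+07

4.120e+07


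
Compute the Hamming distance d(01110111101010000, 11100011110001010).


Count differing positions: ^ . . ^ . ^ . . . ^ ^ . ^ ^ . ^ . = 8 differences

8


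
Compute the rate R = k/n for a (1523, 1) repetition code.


Rate = k/n = 1/1523

1/1523


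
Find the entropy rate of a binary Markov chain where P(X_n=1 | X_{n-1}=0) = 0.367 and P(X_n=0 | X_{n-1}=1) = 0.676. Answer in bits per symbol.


Stationary distribution: pi_0 = p10/(p01+p10) = 0.6481, pi_1 = 0.3519. Entropy rate H' = pi_0*H(p01) + pi_1*H(p10) = 0.6481*0.9483 + 0.3519*0.9087 = 0.9344

0.9344 bits/symbol


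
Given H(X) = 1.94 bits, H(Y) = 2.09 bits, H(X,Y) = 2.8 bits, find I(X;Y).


I(X;Y) = H(X) + H(Y) - H(X,Y) = 1.94 + 2.09 - 2.8 = 1.23

1.23 bits


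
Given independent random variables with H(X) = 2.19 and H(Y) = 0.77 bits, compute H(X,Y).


For independent variables, H(X,Y) = H(X) + H(Y) = 2.19 + 0.77 = 2.96

2.96 bits


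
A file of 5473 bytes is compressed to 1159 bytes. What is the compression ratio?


Ratio = original / compressed = 5473 / 1159 = 4.7222

4.7222


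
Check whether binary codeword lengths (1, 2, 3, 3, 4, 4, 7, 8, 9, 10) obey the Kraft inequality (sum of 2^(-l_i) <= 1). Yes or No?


Kraft sum = sum(2^(-l_i)) = 1.1396, need <= 1. Result: violated (a binary prefix-free code with these lengths cannot exist)

No


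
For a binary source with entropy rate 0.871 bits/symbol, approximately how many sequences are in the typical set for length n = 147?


log2|A_typical| = nH = 147 * 0.871 = 128.037, so |A_typical| ~ 2^128.037 = 3.491e+38

3.491e+38


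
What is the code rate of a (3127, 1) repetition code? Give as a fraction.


Rate = k/n = 1/3127

1/3127


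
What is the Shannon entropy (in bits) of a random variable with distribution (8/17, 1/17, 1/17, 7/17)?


H = -sum(p_i * log2(p_i)). Terms: -(8/17)*log2(8/17) = 0.511747; -(1/17)*log2(1/17) = 0.240439; -(1/17)*log2(1/17) = 0.240439; -(7/17)*log2(7/17) = 0.527103. H = 0.511747 + 0.240439 + 0.240439 + 0.527103 = 1.5197

1.5197 bits


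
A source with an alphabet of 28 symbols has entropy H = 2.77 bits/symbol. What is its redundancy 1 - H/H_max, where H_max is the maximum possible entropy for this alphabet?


H_max = log2(K) = log2(28) = 4.8074 bits/symbol. Redundancy = 1 - H/H_max = 1 - 2.77/4.8074 = 1 - 0.5762 = 0.4238

0.4238


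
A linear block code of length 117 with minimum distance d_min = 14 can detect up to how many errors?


Detection capability = d_min - 1 = 14 - 1 = 13

13 errors


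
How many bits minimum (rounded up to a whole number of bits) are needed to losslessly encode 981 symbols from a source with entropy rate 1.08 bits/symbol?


Minimum bits >= n * H = 981 * 1.08 = 1059.48, rounded up to a whole number of bits = 1060

1060 bits


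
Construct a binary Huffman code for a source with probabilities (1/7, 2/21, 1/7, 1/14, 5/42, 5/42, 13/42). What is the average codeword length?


Huffman construction (repeatedly merge the two least-probable nodes; each merge adds 1 bit to every symbol beneath it): 1/14 + 2/21 = 1/6; 5/42 + 5/42 = 5/21; 1/7 + 1/7 = 2/7; 1/6 + 5/21 = 17/42; 2/7 + 13/42 = 25/42; 17/42 + 25/42 = 1. Resulting codeword lengths (in the order the probabilities were given): (3, 3, 3, 3, 3, 3, 2). L_avg = sum(p_i * l_i) = 1/7*3 + 2/21*3 + 1/7*3 + 1/14*3 + 5/42*3 + 5/42*3 + 13/42*2 = 113/42 = 2.6905

2.6905 bits


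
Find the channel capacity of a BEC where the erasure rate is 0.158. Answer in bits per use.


C = 1 - epsilon = 1 - 0.158 = 0.842

0.842 bits


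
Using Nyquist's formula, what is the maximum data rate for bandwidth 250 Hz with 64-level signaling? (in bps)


Rate = 2 * B * log2(M) = 2 * 250 * 6.0 = 3000.0

3000.0 bps


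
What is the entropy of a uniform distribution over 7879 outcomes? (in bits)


H = log2(n) = log2(7879) = 12.9438

12.9438 bits


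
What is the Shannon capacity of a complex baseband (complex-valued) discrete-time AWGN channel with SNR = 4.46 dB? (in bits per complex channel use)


SNR_linear = 10^(4.46/10) = 2.7925; C = log2(1 + SNR_linear) = log2(1 + 2.7925) = 1.9232

1.9232 bits/channel use


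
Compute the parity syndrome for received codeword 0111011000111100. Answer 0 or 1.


Syndrome = XOR of all bits = 0 XOR 1 XOR 1 XOR 1 XOR 0 XOR 1 XOR 1 XOR 0 XOR 0 XOR 0 XOR 1 XOR 1 XOR 1 XOR 1 XOR 0 XOR 0 = 1

1


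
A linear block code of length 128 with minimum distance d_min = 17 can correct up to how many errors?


Correction capability = floor((d-1)/2) = floor((17-1)/2) = 8

8 errors


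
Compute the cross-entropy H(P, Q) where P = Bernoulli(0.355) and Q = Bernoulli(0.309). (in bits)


H(P,Q) = -p*log2(q) - (1-p)*log2(1-q). -0.355*log2(0.309) = 0.601484; -0.645*log2(0.691) = 0.343941. H(P,Q) = 0.601484 + 0.343941 = 0.9454

0.9454 bits


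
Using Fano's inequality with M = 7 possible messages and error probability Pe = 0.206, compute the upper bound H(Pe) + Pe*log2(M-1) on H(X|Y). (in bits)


H(Pe) = -Pe*log2(Pe) - (1-Pe)*log2(1-Pe) = -0.206*log2(0.206) - 0.794*log2(0.794) = 0.469532 + 0.264235 = 0.7338. Pe*log2(M-1) = 0.206*log2(6) = 0.532502. Bound = H(Pe) + Pe*log2(M-1) = 0.469532 + 0.264235 + 0.532502 = 1.2663

1.2663 bits


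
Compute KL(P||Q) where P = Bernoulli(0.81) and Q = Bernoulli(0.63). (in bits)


KL = p*log2(p/q) + (1-p)*log2((1-p)/(1-q)) = 0.81*log2(0.81/0.63) + 0.19*log2(0.19/0.37) = 0.111

0.111 bits


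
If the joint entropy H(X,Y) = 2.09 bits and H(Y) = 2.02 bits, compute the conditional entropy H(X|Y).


H(X|Y) = H(X,Y) - H(Y) = 2.09 - 2.02 = 0.07

0.07 bits


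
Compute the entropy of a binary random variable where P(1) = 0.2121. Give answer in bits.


H = -p*log2(p) - (1-p)*log2(1-p). -0.2121*log2(0.2121) = 0.474507; -0.7879*log2(0.7879) = 0.270971. H = 0.474507 + 0.270971 = 0.7455

0.7455 bits


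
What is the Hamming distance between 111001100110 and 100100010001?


Count differing positions: . ^ ^ ^ . ^ ^ ^ . ^ ^ ^ = 9 differences

9


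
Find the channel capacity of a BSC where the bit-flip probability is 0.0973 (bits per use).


H(p) = -p*log2(p) - (1-p)*log2(1-p) = -0.0973*log2(0.0973) - 0.9027*log2(0.9027) = 0.327066 + 0.133312 = 0.4604. C = 1 - H(p) = 1 - 0.4604 = 0.5396

0.5396 bits


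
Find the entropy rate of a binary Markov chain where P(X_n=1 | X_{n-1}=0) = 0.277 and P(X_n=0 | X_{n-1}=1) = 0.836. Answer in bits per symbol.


Stationary distribution: pi_0 = p10/(p01+p10) = 0.7511, pi_1 = 0.2489. Entropy rate H' = pi_0*H(p01) + pi_1*H(p10) = 0.7511*0.8513 + 0.2489*0.6438 = 0.7997

0.7997 bits/symbol


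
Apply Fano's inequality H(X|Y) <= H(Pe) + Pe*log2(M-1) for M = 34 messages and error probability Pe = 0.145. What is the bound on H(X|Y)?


H(Pe) = -Pe*log2(Pe) - (1-Pe)*log2(1-Pe) = -0.145*log2(0.145) - 0.855*log2(0.855) = 0.403952 + 0.193233 = 0.5972. Pe*log2(M-1) = 0.145*log2(33) = 0.731437. Bound = H(Pe) + Pe*log2(M-1) = 0.403952 + 0.193233 + 0.731437 = 1.3286

1.3286 bits


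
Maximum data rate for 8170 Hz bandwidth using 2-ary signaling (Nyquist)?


Rate = 2 * B * log2(M) = 2 * 8170 * 1.0 = 16340.0

16340.0 bps


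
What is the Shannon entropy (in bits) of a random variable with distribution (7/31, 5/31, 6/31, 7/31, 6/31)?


H = -sum(p_i * log2(p_i)). Terms: -(7/31)*log2(7/31) = 0.484771; -(5/31)*log2(5/31) = 0.424559; -(6/31)*log2(6/31) = 0.458561; -(7/31)*log2(7/31) = 0.484771; -(6/31)*log2(6/31) = 0.458561. H = 0.484771 + 0.424559 + 0.458561 + 0.484771 + 0.458561 = 2.3112

2.3112 bits


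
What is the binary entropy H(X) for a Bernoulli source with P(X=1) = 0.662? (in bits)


H = -p*log2(p) - (1-p)*log2(1-p). -0.662*log2(0.662) = 0.393954; -0.338*log2(0.338) = 0.528938. H = 0.393954 + 0.528938 = 0.9229

0.9229 bits


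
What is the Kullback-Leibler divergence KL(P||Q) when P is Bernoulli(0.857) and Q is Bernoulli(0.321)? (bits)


KL = p*log2(p/q) + (1-p)*log2((1-p)/(1-q)) = 0.857*log2(0.857/0.321) + 0.143*log2(0.143/0.679) = 0.8928

0.8928 bits


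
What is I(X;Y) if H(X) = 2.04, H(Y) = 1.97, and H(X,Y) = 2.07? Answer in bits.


I(X;Y) = H(X) + H(Y) - H(X,Y) = 2.04 + 1.97 - 2.07 = 1.94

1.94 bits


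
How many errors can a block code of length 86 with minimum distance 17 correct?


Correction capability = floor((d-1)/2) = floor((17-1)/2) = 8

8 errors


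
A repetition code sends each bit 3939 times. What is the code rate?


Rate = k/n = 1/3939

1/3939


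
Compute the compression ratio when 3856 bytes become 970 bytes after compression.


Ratio = original / compressed = 3856 / 970 = 3.9753

3.9753


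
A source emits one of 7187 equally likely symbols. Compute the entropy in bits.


H = log2(n) = log2(7187) = 12.8112

12.8112 bits


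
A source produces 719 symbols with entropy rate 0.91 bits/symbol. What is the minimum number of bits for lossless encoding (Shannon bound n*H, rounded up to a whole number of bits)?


Minimum bits >= n * H = 719 * 0.91 = 654.29, rounded up to a whole number of bits = 655

655 bits


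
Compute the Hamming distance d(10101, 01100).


Count differing positions: ^ ^ . . ^ = 3 differences

3


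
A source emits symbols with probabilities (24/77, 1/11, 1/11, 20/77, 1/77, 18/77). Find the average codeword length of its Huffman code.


Huffman construction (repeatedly merge the two least-probable nodes; each merge adds 1 bit to every symbol beneath it): 1/77 + 1/11 = 8/77; 1/11 + 8/77 = 15/77; 15/77 + 18/77 = 3/7; 20/77 + 24/77 = 4/7; 3/7 + 4/7 = 1. Resulting codeword lengths (in the order the probabilities were given): (2, 4, 3, 2, 4, 2). L_avg = sum(p_i * l_i) = 24/77*2 + 1/11*4 + 1/11*3 + 20/77*2 + 1/77*4 + 18/77*2 = 177/77 = 2.2987

2.2987 bits


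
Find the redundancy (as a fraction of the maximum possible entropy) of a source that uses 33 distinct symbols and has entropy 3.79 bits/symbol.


H_max = log2(K) = log2(33) = 5.0444 bits/symbol. Redundancy = 1 - H/H_max = 1 - 3.79/5.0444 = 1 - 0.7513 = 0.2487

0.2487


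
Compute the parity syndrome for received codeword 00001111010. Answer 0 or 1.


Syndrome = XOR of all bits = 0 XOR 0 XOR 0 XOR 0 XOR 1 XOR 1 XOR 1 XOR 1 XOR 0 XOR 1 XOR 0 = 1

1


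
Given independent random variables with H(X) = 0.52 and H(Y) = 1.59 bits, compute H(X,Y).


For independent variables, H(X,Y) = H(X) + H(Y) = 0.52 + 1.59 = 2.11

2.11 bits


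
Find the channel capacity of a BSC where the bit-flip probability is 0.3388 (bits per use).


H(p) = -p*log2(p) - (1-p)*log2(1-p) = -0.3388*log2(0.3388) - 0.6612*log2(0.6612) = 0.529034 + 0.394632 = 0.9237. C = 1 - H(p) = 1 - 0.9237 = 0.0763

0.0763 bits


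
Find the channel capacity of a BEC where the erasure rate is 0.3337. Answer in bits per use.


C = 1 - epsilon = 1 - 0.3337 = 0.6663

0.6663 bits


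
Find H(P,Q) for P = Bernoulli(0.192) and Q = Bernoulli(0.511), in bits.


H(P,Q) = -p*log2(q) - (1-p)*log2(1-q). -0.192*log2(0.511) = 0.185972; -0.808*log2(0.489) = 0.833932. H(P,Q) = 0.185972 + 0.833932 = 1.0199

1.0199 bits


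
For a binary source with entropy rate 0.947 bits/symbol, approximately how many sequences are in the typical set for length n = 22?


log2|A_typical| = nH = 22 * 0.947 = 20.834, so |A_typical| ~ 2^20.834 = 1.869e+06

1.869e+06


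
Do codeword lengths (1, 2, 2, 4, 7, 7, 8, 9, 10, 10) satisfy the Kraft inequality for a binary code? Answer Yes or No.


Kraft sum = sum(2^(-l_i)) = 1.0859, need <= 1. Result: violated (a binary prefix-free code with these lengths cannot exist)

No


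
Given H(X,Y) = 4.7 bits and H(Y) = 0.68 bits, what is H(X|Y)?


H(X|Y) = H(X,Y) - H(Y) = 4.7 - 0.68 = 4.02

4.02 bits


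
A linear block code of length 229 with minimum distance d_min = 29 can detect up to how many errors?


Detection capability = d_min - 1 = 29 - 1 = 28

28 errors


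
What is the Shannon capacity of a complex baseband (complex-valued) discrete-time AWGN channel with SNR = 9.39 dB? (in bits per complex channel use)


SNR_linear = 10^(9.39/10) = 8.6896; C = log2(1 + SNR_linear) = log2(1 + 8.6896) = 3.2764

3.2764 bits/channel use


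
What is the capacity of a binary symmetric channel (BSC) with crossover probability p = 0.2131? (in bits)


H(p) = -p*log2(p) - (1-p)*log2(1-p) = -0.2131*log2(0.2131) - 0.7869*log2(0.7869) = 0.475298 + 0.272069 = 0.7474. C = 1 - H(p) = 1 - 0.7474 = 0.2526

0.2526 bits


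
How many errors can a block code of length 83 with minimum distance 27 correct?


Correction capability = floor((d-1)/2) = floor((27-1)/2) = 13

13 errors


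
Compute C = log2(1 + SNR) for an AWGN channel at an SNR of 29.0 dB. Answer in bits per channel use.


SNR_linear = 10^(29.0/10) = 794.3282; C = log2(1 + SNR_linear) = log2(1 + 794.3282) = 9.6354

9.6354 bits/channel use


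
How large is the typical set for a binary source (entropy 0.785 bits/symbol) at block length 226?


log2|A_typical| = nH = 226 * 0.785 = 177.41, so |A_typical| ~ 2^177.41 = 2.545e+53

2.545e+53


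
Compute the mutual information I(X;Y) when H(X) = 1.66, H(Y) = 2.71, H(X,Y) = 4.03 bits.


I(X;Y) = H(X) + H(Y) - H(X,Y) = 1.66 + 2.71 - 4.03 = 0.34

0.34 bits


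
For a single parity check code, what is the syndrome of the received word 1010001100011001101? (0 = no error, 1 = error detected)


Syndrome = XOR of all bits = 1 XOR 0 XOR 1 XOR 0 XOR 0 XOR 0 XOR 1 XOR 1 XOR 0 XOR 0 XOR 0 XOR 1 XOR 1 XOR 0 XOR 0 XOR 1 XOR 1 XOR 0 XOR 1 = 1

1


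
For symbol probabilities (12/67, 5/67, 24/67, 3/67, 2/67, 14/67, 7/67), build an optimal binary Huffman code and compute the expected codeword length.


Huffman construction (repeatedly merge the two least-probable nodes; each merge adds 1 bit to every symbol beneath it): 2/67 + 3/67 = 5/67; 5/67 + 5/67 = 10/67; 7/67 + 10/67 = 17/67; 12/67 + 14/67 = 26/67; 17/67 + 24/67 = 41/67; 26/67 + 41/67 = 1. Resulting codeword lengths (in the order the probabilities were given): (2, 4, 2, 5, 5, 2, 3). L_avg = sum(p_i * l_i) = 12/67*2 + 5/67*4 + 24/67*2 + 3/67*5 + 2/67*5 + 14/67*2 + 7/67*3 = 166/67 = 2.4776

2.4776 bits


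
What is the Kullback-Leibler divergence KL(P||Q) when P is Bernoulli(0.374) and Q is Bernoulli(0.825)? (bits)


KL = p*log2(p/q) + (1-p)*log2((1-p)/(1-q)) = 0.374*log2(0.374/0.825) + 0.626*log2(0.626/0.175) = 0.7242

0.7242 bits


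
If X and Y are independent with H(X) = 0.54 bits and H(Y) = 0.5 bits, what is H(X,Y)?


For independent variables, H(X,Y) = H(X) + H(Y) = 0.54 + 0.5 = 1.04

1.04 bits


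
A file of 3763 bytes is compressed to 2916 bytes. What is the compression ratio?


Ratio = original / compressed = 3763 / 2916 = 1.2905

1.2905


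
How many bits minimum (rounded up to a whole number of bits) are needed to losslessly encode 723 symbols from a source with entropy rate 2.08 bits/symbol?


Minimum bits >= n * H = 723 * 2.08 = 1503.84, rounded up to a whole number of bits = 1504

1504 bits


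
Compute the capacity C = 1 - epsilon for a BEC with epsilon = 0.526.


C = 1 - epsilon = 1 - 0.526 = 0.474

0.474 bits


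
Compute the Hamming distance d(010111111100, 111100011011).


Count differing positions: ^ . ^ . ^ ^ ^ . . ^ ^ ^ = 8 differences

8


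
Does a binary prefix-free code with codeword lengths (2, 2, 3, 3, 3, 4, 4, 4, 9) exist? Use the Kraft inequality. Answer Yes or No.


Kraft sum = sum(2^(-l_i)) = 1.0645, need <= 1. Result: violated (a binary prefix-free code with these lengths cannot exist)

No


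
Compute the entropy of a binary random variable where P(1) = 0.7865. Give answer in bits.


H = -p*log2(p) - (1-p)*log2(1-p). -0.7865*log2(0.7865) = 0.272508; -0.2135*log2(0.2135) = 0.475612. H = 0.272508 + 0.475612 = 0.7481

0.7481 bits


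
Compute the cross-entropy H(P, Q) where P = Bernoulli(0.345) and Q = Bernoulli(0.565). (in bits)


H(P,Q) = -p*log2(q) - (1-p)*log2(1-q). -0.345*log2(0.565) = 0.284169; -0.655*log2(0.435) = 0.786598. H(P,Q) = 0.284169 + 0.786598 = 1.0708

1.0708 bits


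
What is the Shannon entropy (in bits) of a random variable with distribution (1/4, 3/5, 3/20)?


H = -sum(p_i * log2(p_i)). Terms: -(1/4)*log2(1/4) = 0.500000; -(3/5)*log2(3/5) = 0.442179; -(3/20)*log2(3/20) = 0.410545. H = 0.500000 + 0.442179 + 0.410545 = 1.3527

1.3527 bits


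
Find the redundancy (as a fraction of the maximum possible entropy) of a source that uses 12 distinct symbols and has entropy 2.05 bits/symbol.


H_max = log2(K) = log2(12) = 3.585 bits/symbol. Redundancy = 1 - H/H_max = 1 - 2.05/3.585 = 1 - 0.5718 = 0.4282

0.4282


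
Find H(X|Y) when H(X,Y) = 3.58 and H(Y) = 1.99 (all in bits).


H(X|Y) = H(X,Y) - H(Y) = 3.58 - 1.99 = 1.59

1.59 bits


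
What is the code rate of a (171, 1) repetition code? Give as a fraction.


Rate = k/n = 1/171

1/171


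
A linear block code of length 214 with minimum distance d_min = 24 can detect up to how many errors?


Detection capability = d_min - 1 = 24 - 1 = 23

23 errors


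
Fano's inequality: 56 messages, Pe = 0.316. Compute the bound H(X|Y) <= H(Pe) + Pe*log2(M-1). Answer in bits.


H(Pe) = -Pe*log2(Pe) - (1-Pe)*log2(1-Pe) = -0.316*log2(0.316) - 0.684*log2(0.684) = 0.525193 + 0.374785 = 0.9. Pe*log2(M-1) = 0.316*log2(55) = 1.826910. Bound = H(Pe) + Pe*log2(M-1) = 0.525193 + 0.374785 + 1.826910 = 2.7269

2.7269 bits


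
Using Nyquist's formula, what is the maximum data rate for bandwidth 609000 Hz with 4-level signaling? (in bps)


Rate = 2 * B * log2(M) = 2 * 609000 * 2.0 = 2436000.0

2436000.0 bps


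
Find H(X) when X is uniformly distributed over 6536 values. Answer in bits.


H = log2(n) = log2(6536) = 12.6742

12.6742 bits


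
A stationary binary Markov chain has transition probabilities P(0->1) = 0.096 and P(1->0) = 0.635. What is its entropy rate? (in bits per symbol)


Stationary distribution: pi_0 = p10/(p01+p10) = 0.8687, pi_1 = 0.1313. Entropy rate H' = pi_0*H(p01) + pi_1*H(p10) = 0.8687*0.4562 + 0.1313*0.9468 = 0.5206

0.5206 bits/symbol


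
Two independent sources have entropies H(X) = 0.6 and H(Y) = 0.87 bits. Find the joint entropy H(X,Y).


For independent variables, H(X,Y) = H(X) + H(Y) = 0.6 + 0.87 = 1.47

1.47 bits


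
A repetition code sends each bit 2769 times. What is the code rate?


Rate = k/n = 1/2769

1/2769


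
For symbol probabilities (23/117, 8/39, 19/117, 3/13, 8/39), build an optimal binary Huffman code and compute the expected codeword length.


Huffman construction (repeatedly merge the two least-probable nodes; each merge adds 1 bit to every symbol beneath it): 19/117 + 23/117 = 14/39; 8/39 + 8/39 = 16/39; 3/13 + 14/39 = 23/39; 16/39 + 23/39 = 1. Resulting codeword lengths (in the order the probabilities were given): (3, 2, 3, 2, 2). L_avg = sum(p_i * l_i) = 23/117*3 + 8/39*2 + 19/117*3 + 3/13*2 + 8/39*2 = 92/39 = 2.359

2.359 bits


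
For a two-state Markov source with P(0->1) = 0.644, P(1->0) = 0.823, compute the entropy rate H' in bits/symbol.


Stationary distribution: pi_0 = p10/(p01+p10) = 0.561, pi_1 = 0.439. Entropy rate H' = pi_0*H(p01) + pi_1*H(p10) = 0.561*0.9393 + 0.439*0.6735 = 0.8226

0.8226 bits/symbol


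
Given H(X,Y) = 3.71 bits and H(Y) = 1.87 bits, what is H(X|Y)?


H(X|Y) = H(X,Y) - H(Y) = 3.71 - 1.87 = 1.84

1.84 bits


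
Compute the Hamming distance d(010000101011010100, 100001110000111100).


Count differing positions: ^ ^ . . . ^ . ^ ^ . ^ ^ ^ . ^ . . . = 9 differences

9


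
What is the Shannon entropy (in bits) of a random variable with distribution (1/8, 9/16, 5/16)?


H = -sum(p_i * log2(p_i)). Terms: -(1/8)*log2(1/8) = 0.375000; -(9/16)*log2(9/16) = 0.466917; -(5/16)*log2(5/16) = 0.524397. H = 0.375000 + 0.466917 + 0.524397 = 1.3663

1.3663 bits


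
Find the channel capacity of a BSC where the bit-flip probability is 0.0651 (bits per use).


H(p) = -p*log2(p) - (1-p)*log2(1-p) = -0.0651*log2(0.0651) - 0.9349*log2(0.9349) = 0.256572 + 0.090794 = 0.3474. C = 1 - H(p) = 1 - 0.3474 = 0.6526

0.6526 bits


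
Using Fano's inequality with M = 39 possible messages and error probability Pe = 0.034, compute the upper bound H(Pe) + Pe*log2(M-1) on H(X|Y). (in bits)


H(Pe) = -Pe*log2(Pe) - (1-Pe)*log2(1-Pe) = -0.034*log2(0.034) - 0.966*log2(0.966) = 0.165863 + 0.048208 = 0.2141. Pe*log2(M-1) = 0.034*log2(38) = 0.178430. Bound = H(Pe) + Pe*log2(M-1) = 0.165863 + 0.048208 + 0.178430 = 0.3925

0.3925 bits


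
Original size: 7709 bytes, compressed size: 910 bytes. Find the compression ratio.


Ratio = original / compressed = 7709 / 910 = 8.4714

8.4714


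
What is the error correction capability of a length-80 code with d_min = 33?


Correction capability = floor((d-1)/2) = floor((33-1)/2) = 16

16 errors


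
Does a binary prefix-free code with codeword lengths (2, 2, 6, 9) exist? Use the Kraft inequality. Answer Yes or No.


Kraft sum = sum(2^(-l_i)) = 0.5176, need <= 1. Result: satisfied (a binary prefix-free code with these lengths exists)

Yes


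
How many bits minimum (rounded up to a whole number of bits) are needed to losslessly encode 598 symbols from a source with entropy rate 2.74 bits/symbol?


Minimum bits >= n * H = 598 * 2.74 = 1638.52, rounded up to a whole number of bits = 1639

1639 bits


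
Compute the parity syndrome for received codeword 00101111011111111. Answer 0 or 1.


Syndrome = XOR of all bits = 0 XOR 0 XOR 1 XOR 0 XOR 1 XOR 1 XOR 1 XOR 1 XOR 0 XOR 1 XOR 1 XOR 1 XOR 1 XOR 1 XOR 1 XOR 1 XOR 1 = 1

1


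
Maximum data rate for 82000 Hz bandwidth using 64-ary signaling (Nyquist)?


Rate = 2 * B * log2(M) = 2 * 82000 * 6.0 = 984000.0

984000.0 bps


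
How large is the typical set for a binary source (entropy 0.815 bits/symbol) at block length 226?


log2|A_typical| = nH = 226 * 0.815 = 184.19, so |A_typical| ~ 2^184.19 = 2.797e+55

2.797e+55


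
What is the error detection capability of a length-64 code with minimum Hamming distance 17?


Detection capability = d_min - 1 = 17 - 1 = 16

16 errors


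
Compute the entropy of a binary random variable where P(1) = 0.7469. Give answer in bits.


H = -p*log2(p) - (1-p)*log2(1-p). -0.7469*log2(0.7469) = 0.314455; -0.2531*log2(0.2531) = 0.501700. H = 0.314455 + 0.501700 = 0.8162

0.8162 bits


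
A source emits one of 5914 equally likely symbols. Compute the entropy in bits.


H = log2(n) = log2(5914) = 12.5299

12.5299 bits


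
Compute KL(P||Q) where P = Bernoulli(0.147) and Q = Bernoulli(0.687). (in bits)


KL = p*log2(p/q) + (1-p)*log2((1-p)/(1-q)) = 0.147*log2(0.147/0.687) + 0.853*log2(0.853/0.313) = 0.9068

0.9068 bits


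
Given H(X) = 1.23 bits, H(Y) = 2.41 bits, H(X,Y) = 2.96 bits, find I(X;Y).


I(X;Y) = H(X) + H(Y) - H(X,Y) = 1.23 + 2.41 - 2.96 = 0.68

0.68 bits


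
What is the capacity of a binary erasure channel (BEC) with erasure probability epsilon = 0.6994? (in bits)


C = 1 - epsilon = 1 - 0.6994 = 0.3006

0.3006 bits


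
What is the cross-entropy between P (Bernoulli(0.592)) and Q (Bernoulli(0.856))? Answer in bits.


H(P,Q) = -p*log2(q) - (1-p)*log2(1-q). -0.592*log2(0.856) = 0.132796; -0.408*log2(0.144) = 1.140711. H(P,Q) = 0.132796 + 1.140711 = 1.2735

1.2735 bits


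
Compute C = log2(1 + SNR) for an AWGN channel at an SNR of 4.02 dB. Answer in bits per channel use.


SNR_linear = 10^(4.02/10) = 2.5235; C = log2(1 + SNR_linear) = log2(1 + 2.5235) = 1.817

1.817 bits/channel use


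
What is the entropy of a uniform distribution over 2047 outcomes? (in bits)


H = log2(n) = log2(2047) = 10.9993

10.9993 bits


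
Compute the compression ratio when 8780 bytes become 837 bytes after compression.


Ratio = original / compressed = 8780 / 837 = 10.4898

10.4898


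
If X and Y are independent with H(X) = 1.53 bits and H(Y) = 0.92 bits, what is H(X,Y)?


For independent variables, H(X,Y) = H(X) + H(Y) = 1.53 + 0.92 = 2.45

2.45 bits


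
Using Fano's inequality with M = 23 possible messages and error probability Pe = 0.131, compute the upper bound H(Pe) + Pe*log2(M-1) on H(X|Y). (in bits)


H(Pe) = -Pe*log2(Pe) - (1-Pe)*log2(1-Pe) = -0.131*log2(0.131) - 0.869*log2(0.869) = 0.384139 + 0.176035 = 0.5602. Pe*log2(M-1) = 0.131*log2(22) = 0.584186. Bound = H(Pe) + Pe*log2(M-1) = 0.384139 + 0.176035 + 0.584186 = 1.1444

1.1444 bits


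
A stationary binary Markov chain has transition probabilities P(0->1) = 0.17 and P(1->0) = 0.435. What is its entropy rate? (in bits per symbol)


Stationary distribution: pi_0 = p10/(p01+p10) = 0.719, pi_1 = 0.281. Entropy rate H' = pi_0*H(p01) + pi_1*H(p10) = 0.719*0.6577 + 0.281*0.9878 = 0.7505

0.7505 bits/symbol


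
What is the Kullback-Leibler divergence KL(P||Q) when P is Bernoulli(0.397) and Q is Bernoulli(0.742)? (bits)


KL = p*log2(p/q) + (1-p)*log2((1-p)/(1-q)) = 0.397*log2(0.397/0.742) + 0.603*log2(0.603/0.258) = 0.3803

0.3803 bits


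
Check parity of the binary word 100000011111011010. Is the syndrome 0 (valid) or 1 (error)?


Syndrome = XOR of all bits = 1 XOR 0 XOR 0 XOR 0 XOR 0 XOR 0 XOR 0 XOR 1 XOR 1 XOR 1 XOR 1 XOR 1 XOR 0 XOR 1 XOR 1 XOR 0 XOR 1 XOR 0 = 1

1


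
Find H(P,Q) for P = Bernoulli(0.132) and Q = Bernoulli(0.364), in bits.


H(P,Q) = -p*log2(q) - (1-p)*log2(1-q). -0.132*log2(0.364) = 0.192455; -0.868*log2(0.636) = 0.566718. H(P,Q) = 0.192455 + 0.566718 = 0.7592

0.7592 bits


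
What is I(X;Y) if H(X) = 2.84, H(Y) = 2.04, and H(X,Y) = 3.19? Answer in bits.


I(X;Y) = H(X) + H(Y) - H(X,Y) = 2.84 + 2.04 - 3.19 = 1.69

1.69 bits


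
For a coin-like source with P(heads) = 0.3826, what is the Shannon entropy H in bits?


H = -p*log2(p) - (1-p)*log2(1-p). -0.3826*log2(0.3826) = 0.530319; -0.6174*log2(0.6174) = 0.429539. H = 0.530319 + 0.429539 = 0.9599

0.9599 bits


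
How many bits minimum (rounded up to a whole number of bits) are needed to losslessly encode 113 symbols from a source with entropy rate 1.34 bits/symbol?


Minimum bits >= n * H = 113 * 1.34 = 151.42, rounded up to a whole number of bits = 152

152 bits


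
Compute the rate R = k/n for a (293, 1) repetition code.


Rate = k/n = 1/293

1/293


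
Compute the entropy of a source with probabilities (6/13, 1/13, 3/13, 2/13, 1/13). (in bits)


H = -sum(p_i * log2(p_i)). Terms: -(6/13)*log2(6/13) = 0.514836; -(1/13)*log2(1/13) = 0.284649; -(3/13)*log2(3/13) = 0.488187; -(2/13)*log2(2/13) = 0.415452; -(1/13)*log2(1/13) = 0.284649. H = 0.514836 + 0.284649 + 0.488187 + 0.415452 + 0.284649 = 1.9878

1.9878 bits


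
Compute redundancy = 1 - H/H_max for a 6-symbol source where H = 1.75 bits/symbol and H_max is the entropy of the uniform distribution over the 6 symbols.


H_max = log2(K) = log2(6) = 2.585 bits/symbol. Redundancy = 1 - H/H_max = 1 - 1.75/2.585 = 1 - 0.677 = 0.323

0.323


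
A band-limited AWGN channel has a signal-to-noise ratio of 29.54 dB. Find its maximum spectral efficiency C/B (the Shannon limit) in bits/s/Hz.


SNR_linear = 10^(29.54/10) = 899.4976; C/B = log2(1 + SNR_linear) = log2(1 + 899.4976) = 9.8146

9.8146 bits/s/Hz


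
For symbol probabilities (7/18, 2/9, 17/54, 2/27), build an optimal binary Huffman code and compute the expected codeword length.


Huffman construction (repeatedly merge the two least-probable nodes; each merge adds 1 bit to every symbol beneath it): 2/27 + 2/9 = 8/27; 8/27 + 17/54 = 11/18; 7/18 + 11/18 = 1. Resulting codeword lengths (in the order the probabilities were given): (1, 3, 2, 3). L_avg = sum(p_i * l_i) = 7/18*1 + 2/9*3 + 17/54*2 + 2/27*3 = 103/54 = 1.9074

1.9074 bits
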